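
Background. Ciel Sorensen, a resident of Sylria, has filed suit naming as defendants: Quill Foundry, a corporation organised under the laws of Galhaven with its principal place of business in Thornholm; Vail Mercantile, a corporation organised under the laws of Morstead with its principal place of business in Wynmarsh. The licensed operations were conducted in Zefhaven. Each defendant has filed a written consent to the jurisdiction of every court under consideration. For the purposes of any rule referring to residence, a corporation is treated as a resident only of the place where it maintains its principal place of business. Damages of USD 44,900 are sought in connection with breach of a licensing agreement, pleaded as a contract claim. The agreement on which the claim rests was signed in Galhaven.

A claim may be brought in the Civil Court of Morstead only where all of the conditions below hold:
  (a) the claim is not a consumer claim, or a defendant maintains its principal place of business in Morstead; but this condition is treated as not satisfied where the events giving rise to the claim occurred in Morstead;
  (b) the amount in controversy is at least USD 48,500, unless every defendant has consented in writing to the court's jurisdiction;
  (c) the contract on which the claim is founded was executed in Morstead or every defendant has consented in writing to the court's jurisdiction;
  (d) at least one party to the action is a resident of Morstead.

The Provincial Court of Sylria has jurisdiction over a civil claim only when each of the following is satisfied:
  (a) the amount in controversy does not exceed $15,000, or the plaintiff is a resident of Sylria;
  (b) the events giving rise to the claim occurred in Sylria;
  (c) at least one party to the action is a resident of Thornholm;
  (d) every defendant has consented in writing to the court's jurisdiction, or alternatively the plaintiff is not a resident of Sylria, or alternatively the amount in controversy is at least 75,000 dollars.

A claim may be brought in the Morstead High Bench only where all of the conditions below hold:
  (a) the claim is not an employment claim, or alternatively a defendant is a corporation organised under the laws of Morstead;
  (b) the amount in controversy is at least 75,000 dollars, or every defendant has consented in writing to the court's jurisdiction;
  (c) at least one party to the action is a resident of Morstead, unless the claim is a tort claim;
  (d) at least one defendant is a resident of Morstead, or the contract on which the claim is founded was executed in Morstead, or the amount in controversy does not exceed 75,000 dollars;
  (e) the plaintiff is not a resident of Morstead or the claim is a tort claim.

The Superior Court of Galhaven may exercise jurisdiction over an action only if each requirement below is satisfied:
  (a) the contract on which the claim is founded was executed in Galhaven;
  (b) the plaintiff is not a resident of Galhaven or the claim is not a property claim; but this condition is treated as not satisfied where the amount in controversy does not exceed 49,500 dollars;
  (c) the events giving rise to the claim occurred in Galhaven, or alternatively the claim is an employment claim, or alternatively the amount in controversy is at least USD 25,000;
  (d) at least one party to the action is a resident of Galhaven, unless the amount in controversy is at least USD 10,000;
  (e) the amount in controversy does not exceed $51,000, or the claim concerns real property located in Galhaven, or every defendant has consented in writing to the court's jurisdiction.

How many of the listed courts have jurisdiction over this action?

The Civil Court of Morstead:
  (a) The claim is a contract claim, not a consumer claim, which satisfies one of the alternatives. And the carve-out is inapplicable — the operative events occurred in Zefhaven, not Morstead. Condition met.
  (b) The amount in controversy is 44,900 dollars, below the USD 48,500 floor. However, every defendant has filed written consent, so the 'unless' proviso supplies this condition. Condition met.
  (c) Every defendant has filed written consent, so this disjunct is met. Satisfied.
  (d) No party resides in Morstead. Not met.
  → The court lacks jurisdiction.
The Provincial Court of Sylria:
  (a) The plaintiff resides in Sylria — that alternative is enough. Condition met.
  (b) The operative events occurred in Zefhaven, not Sylria. Not satisfied.
  (c) Quill Foundry resides in Thornholm. Condition met.
  (d) Every defendant has filed written consent, which satisfies one of the alternatives. Satisfied.
  → At least one condition fails; no jurisdiction.
The Morstead High Bench:
  (a) The claim is a contract claim, not an employment claim — that alternative is enough. Met.
  (b) Every defendant has filed written consent — that alternative is enough. Met.
  (c) No party resides in Morstead. The proviso offers no rescue either, since the claim is a contract claim, not a tort claim. Not satisfied.
  (d) The amount in controversy is $44,900, within the USD 75,000 ceiling, so one alternative holds. Met.
  (e) The plaintiff resides in Sylria, which is not Morstead — that alternative is enough. Satisfied.
  → Not every requirement is met — no jurisdiction.
The Superior Court of Galhaven:
  (a) The contract was executed in Galhaven. Satisfied.
  (b) The plaintiff resides in Sylria, which is not Galhaven, which satisfies one of the alternatives. But the carve-out bites: the amount in controversy is 44,900 dollars, within the $49,500 ceiling. Fails.
  (c) The amount in controversy is USD 44,900, which meets the 25,000 dollars floor — that alternative is enough. Condition met.
  (d) No party resides in Galhaven. However, the amount in controversy is USD 44,900, which meets the 10,000 dollars floor, so the 'unless' proviso supplies this condition. Condition met.
  (e) The amount in controversy is 44,900 dollars, within the 51,000 dollars ceiling, so this disjunct is met. Condition met.
  → At least one condition fails; no jurisdiction.
No court satisfies all of its conditions.

0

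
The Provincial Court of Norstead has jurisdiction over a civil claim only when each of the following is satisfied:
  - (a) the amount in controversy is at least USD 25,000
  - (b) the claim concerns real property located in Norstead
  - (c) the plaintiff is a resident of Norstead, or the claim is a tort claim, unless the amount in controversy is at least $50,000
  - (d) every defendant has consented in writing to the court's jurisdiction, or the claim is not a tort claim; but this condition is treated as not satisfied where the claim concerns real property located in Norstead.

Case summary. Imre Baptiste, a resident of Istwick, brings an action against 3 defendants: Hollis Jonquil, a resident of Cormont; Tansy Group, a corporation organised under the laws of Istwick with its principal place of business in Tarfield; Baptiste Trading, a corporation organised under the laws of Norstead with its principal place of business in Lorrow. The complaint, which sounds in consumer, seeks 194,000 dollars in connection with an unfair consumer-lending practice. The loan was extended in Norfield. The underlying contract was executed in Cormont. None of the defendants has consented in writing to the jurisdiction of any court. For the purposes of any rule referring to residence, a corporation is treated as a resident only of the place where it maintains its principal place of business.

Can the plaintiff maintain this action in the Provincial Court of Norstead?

No

The Provincial Court of Norstead:
  (a) The amount in controversy is USD 194,000, which meets the $25,000 floor. Satisfied.
  (b) The claim does not concern real property. Condition not met.
  (c) The plaintiff resides in Istwick, not Norstead; the claim is a consumer claim, not a tort claim — none of the alternatives is met. However, the amount in controversy is 194,000 dollars, which meets the $50,000 floor, so the 'unless' proviso supplies this condition. Satisfied.
  (d) The claim is a consumer claim, not a tort claim, which satisfies one of the alternatives. The exception is not triggered, since the claim does not concern real property. Condition met.
  → No jurisdiction.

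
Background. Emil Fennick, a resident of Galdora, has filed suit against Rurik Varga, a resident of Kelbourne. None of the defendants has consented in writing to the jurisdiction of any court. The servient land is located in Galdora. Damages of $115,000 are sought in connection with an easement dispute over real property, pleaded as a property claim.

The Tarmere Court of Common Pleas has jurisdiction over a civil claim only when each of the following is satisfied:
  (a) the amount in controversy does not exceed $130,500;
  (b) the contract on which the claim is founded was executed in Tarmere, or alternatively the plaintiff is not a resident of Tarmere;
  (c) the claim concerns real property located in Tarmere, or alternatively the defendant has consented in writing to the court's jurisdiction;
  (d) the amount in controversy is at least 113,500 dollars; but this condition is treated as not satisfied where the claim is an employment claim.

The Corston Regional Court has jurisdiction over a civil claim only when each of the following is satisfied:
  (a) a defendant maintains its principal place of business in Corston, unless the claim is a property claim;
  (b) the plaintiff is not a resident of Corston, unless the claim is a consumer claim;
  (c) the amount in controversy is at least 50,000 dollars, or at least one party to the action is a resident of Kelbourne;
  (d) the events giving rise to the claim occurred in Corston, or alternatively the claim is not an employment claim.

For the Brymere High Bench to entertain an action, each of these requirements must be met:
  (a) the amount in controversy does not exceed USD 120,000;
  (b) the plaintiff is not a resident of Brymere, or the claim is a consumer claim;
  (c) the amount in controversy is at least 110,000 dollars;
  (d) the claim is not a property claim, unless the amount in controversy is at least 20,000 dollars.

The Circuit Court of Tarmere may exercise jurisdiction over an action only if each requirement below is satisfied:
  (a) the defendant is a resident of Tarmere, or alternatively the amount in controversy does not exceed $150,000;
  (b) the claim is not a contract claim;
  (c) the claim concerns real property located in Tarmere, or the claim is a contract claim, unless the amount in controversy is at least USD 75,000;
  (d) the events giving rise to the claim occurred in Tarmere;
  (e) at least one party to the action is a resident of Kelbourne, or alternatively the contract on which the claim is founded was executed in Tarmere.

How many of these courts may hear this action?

The Tarmere Court of Common Pleas:
  (a) The amount in controversy is 115,000 dollars, within the USD 130,500 ceiling. Satisfied.
  (b) The plaintiff resides in Galdora, which is not Tarmere — that alternative is enough. Condition met.
  (c) The property lies in Galdora, not Tarmere; no such written consent has been filed — none of the alternatives is met. Condition not met.
  (d) The amount in controversy is 115,000 dollars, which meets the 113,500 dollars floor. And the carve-out is inapplicable — the claim is a property claim, not an employment claim. Met.
  → At least one condition fails; no jurisdiction.
The Corston Regional Court:
  (a) No defendant is a corporation. But the claim is a property claim, and the 'unless' clause therefore excuses the requirement. Satisfied.
  (b) The plaintiff resides in Galdora, which is not Corston. Condition met.
  (c) The amount in controversy is $115,000, which meets the 50,000 dollars floor, so this disjunct is met. Met.
  (d) The claim is a property claim, not an employment claim — that alternative is enough. Satisfied.
  → All conditions met; jurisdiction exists.
The Brymere High Bench:
  (a) The amount in controversy is $115,000, within the $120,000 ceiling. Satisfied.
  (b) The plaintiff resides in Galdora, which is not Brymere, so this disjunct is met. Condition met.
  (c) The amount in controversy is USD 115,000, which meets the $110,000 floor. Satisfied.
  (d) The claim is a property claim. The proviso rescues it, though: the amount in controversy is $115,000, which meets the $20,000 floor. Condition met.
  → Jurisdiction lies.
The Circuit Court of Tarmere:
  (a) The amount in controversy is $115,000, within the 150,000 dollars ceiling, so this disjunct is met. Satisfied.
  (b) The claim is a property claim, not a contract claim. Satisfied.
  (c) The property lies in Galdora, not Tarmere; the claim is a property claim, not a contract claim — no alternative holds. However, the amount in controversy is USD 115,000, which meets the USD 75,000 floor, so the 'unless' proviso supplies this condition. Met.
  (d) The operative events occurred in Galdora, not Tarmere. Condition not met.
  (e) Rurik Varga resides in Kelbourne, so one alternative holds. Satisfied.
  → At least one condition fails; no jurisdiction.
Courts with jurisdiction: the Corston Regional Court, the Brymere High Bench — 2 in total.

2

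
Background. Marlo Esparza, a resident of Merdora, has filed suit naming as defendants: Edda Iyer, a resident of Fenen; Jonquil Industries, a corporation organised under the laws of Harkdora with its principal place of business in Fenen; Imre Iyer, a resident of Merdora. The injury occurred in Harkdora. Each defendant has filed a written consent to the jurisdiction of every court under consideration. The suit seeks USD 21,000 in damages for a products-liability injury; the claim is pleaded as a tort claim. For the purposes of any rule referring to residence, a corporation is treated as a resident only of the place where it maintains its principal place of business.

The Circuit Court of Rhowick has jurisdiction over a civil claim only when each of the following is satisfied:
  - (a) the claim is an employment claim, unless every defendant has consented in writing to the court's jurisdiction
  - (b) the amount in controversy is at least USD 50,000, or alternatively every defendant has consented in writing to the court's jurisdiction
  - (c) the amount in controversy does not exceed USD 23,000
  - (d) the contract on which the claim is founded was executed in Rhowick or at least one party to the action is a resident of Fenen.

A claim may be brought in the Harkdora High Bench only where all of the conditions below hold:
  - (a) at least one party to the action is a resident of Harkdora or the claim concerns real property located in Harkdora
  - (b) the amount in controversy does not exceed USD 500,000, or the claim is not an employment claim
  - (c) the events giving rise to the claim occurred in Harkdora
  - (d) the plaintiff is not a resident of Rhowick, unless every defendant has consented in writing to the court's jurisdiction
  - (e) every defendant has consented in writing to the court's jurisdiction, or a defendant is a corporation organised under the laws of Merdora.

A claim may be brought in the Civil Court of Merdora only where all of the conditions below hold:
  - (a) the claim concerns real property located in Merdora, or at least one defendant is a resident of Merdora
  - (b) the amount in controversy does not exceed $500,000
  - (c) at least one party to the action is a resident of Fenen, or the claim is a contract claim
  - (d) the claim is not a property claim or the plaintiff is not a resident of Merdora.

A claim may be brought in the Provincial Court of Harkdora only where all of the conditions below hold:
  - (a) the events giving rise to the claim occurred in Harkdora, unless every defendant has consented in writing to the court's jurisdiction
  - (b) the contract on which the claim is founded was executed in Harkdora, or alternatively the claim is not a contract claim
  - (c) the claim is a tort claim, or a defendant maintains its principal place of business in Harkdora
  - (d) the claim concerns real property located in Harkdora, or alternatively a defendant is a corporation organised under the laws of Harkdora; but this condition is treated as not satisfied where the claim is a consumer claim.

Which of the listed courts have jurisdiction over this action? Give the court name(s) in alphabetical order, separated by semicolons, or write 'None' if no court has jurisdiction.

the Circuit Court of Rhowick; the Civil Court of Merdora; the Provincial Court of Harkdora

The Circuit Court of Rhowick:
  (a) The claim is a tort claim, not an employment claim. However, every defendant has filed written consent, so the 'unless' proviso supplies this condition. Condition met.
  (b) Every defendant has filed written consent, which satisfies one of the alternatives. Satisfied.
  (c) The amount in controversy is 21,000 dollars, within the USD 23,000 ceiling. Condition met.
  (d) Edda Iyer resides in Fenen, which satisfies one of the alternatives. Satisfied.
  → Every requirement is satisfied — jurisdiction.
The Harkdora High Bench:
  (a) No party resides in Harkdora; the claim does not concern real property — none of the alternatives is met. Fails.
  (b) The amount in controversy is USD 21,000, within the USD 500,000 ceiling, so this disjunct is met. Met.
  (c) The operative events occurred in Harkdora. Condition met.
  (d) The plaintiff resides in Merdora, which is not Rhowick. Met.
  (e) Every defendant has filed written consent, so one alternative holds. Condition met.
  → No jurisdiction.
The Civil Court of Merdora:
  (a) Imre Iyer resides in Merdora, so one alternative holds. Condition met.
  (b) The amount in controversy is 21,000 dollars, within the $500,000 ceiling. Met.
  (c) Edda Iyer resides in Fenen, so one alternative holds. Met.
  (d) The claim is a tort claim, not a property claim, which satisfies one of the alternatives. Satisfied.
  → The court has jurisdiction.
The Provincial Court of Harkdora:
  (a) The operative events occurred in Harkdora. Satisfied.
  (b) The claim is a tort claim, not a contract claim, so one alternative holds. Satisfied.
  (c) The claim is a tort claim, so this disjunct is met. Condition met.
  (d) Jonquil Industries is organised under the laws of Harkdora — that alternative is enough. And the carve-out is inapplicable — the claim is a tort claim, not a consumer claim. Met.
  → Jurisdiction lies.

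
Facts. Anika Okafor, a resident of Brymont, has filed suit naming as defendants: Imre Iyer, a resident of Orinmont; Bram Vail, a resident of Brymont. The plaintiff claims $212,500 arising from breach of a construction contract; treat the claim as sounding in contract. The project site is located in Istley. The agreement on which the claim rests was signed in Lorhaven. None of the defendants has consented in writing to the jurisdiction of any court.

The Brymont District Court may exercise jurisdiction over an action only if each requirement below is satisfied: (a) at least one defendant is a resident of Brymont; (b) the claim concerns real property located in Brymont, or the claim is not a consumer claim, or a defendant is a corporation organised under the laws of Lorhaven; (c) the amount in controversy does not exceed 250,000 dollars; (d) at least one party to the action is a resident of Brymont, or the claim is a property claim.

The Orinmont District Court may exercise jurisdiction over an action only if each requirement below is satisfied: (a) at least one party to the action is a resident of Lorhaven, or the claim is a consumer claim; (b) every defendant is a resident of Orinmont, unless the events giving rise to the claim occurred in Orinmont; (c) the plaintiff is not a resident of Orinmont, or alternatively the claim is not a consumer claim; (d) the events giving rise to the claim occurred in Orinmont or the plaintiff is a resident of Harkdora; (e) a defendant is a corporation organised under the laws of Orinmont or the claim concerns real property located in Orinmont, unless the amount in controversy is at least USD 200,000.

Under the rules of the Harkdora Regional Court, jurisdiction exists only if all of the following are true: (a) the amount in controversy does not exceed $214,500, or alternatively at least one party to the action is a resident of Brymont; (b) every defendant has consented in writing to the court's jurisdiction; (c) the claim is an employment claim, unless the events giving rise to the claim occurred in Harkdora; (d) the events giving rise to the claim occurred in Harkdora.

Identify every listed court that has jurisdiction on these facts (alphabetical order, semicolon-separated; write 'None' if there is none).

the Brymont District Court

The Brymont District Court:
  (a) Bram Vail resides in Brymont. Met.
  (b) The claim is a contract claim, not a consumer claim — that alternative is enough. Condition met.
  (c) The amount in controversy is 212,500 dollars, within the 250,000 dollars ceiling. Satisfied.
  (d) Anika Okafor resides in Brymont, which satisfies one of the alternatives. Satisfied.
  → The court has jurisdiction.
The Orinmont District Court:
  (a) No party resides in Lorhaven; the claim is a contract claim, not a consumer claim — no alternative holds. Not met.
  (b) The defendants reside as follows — Imre Iyer in Orinmont, Bram Vail in Brymont — not all in Orinmont. Nor does the 'unless' clause help: the operative events occurred in Istley, not Orinmont. Fails.
  (c) The plaintiff resides in Brymont, which is not Orinmont, so one alternative holds. Met.
  (d) The operative events occurred in Istley, not Orinmont; the plaintiff resides in Brymont, not Harkdora — every alternative fails. Not met.
  (e) No defendant is a corporation; the claim does not concern real property — no alternative holds. The proviso rescues it, though: the amount in controversy is 212,500 dollars, which meets the $200,000 floor. Condition met.
  → At least one condition fails; no jurisdiction.
The Harkdora Regional Court:
  (a) The amount in controversy is USD 212,500, within the USD 214,500 ceiling — that alternative is enough. Satisfied.
  (b) No such written consent has been filed. Not satisfied.
  (c) The claim is a contract claim, not an employment claim. And the operative events occurred in Istley, not Harkdora, so the proviso does not save it. Fails.
  (d) The operative events occurred in Istley, not Harkdora. Fails.
  → The court lacks jurisdiction.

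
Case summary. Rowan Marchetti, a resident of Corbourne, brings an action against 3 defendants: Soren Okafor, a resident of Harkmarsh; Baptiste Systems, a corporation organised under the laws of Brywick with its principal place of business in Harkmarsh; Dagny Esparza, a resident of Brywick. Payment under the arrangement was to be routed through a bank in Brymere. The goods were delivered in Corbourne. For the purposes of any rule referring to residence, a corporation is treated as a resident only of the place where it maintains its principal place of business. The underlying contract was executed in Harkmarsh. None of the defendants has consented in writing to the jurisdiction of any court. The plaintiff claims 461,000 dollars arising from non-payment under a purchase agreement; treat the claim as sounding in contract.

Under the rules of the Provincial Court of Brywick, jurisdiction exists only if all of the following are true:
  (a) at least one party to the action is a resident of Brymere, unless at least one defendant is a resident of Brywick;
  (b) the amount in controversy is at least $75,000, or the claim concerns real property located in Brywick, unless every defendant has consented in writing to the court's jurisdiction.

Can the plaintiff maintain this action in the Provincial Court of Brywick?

The Provincial Court of Brywick:
  (a) No party resides in Brymere. But Dagny Esparza resides in Brywick, and the 'unless' clause therefore excuses the requirement. Condition met.
  (b) The amount in controversy is $461,000, which meets the USD 75,000 floor, so this disjunct is met. Satisfied.
  → Every requirement is satisfied — jurisdiction.

Yes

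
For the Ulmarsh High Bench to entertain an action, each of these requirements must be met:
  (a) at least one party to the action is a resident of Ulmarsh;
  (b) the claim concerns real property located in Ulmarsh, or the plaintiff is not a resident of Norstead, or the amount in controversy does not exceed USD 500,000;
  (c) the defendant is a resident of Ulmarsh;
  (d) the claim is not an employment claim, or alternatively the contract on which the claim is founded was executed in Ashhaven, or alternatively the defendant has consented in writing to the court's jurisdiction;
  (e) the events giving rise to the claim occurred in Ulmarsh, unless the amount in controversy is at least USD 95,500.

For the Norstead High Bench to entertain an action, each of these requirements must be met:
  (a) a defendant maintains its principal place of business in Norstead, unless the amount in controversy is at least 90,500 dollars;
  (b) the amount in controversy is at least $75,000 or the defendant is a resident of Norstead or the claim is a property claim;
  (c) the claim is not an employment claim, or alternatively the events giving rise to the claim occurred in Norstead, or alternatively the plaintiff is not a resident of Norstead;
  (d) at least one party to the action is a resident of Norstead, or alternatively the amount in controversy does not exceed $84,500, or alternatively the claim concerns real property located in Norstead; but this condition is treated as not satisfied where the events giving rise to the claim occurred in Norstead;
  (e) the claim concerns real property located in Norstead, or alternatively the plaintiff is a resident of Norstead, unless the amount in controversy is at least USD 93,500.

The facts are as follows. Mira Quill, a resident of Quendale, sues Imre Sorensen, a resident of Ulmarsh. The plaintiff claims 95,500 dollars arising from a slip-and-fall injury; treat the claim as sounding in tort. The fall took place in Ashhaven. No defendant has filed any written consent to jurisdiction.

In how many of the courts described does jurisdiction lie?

1

The Ulmarsh High Bench:
  (a) Imre Sorensen resides in Ulmarsh. Met.
  (b) The plaintiff resides in Quendale, which is not Norstead — that alternative is enough. Condition met.
  (c) The defendant resides in Ulmarsh. Met.
  (d) The claim is a tort claim, not an employment claim, which satisfies one of the alternatives. Condition met.
  (e) The operative events occurred in Ashhaven, not Ulmarsh. The proviso rescues it, though: the amount in controversy is $95,500, which meets the $95,500 floor. Condition met.
  → The court has jurisdiction.
The Norstead High Bench:
  (a) No defendant is a corporation. The proviso rescues it, though: the amount in controversy is 95,500 dollars, which meets the USD 90,500 floor. Satisfied.
  (b) The amount in controversy is USD 95,500, which meets the $75,000 floor — that alternative is enough. Satisfied.
  (c) The claim is a tort claim, not an employment claim, so one alternative holds. Met.
  (d) No party resides in Norstead; the amount in controversy is 95,500 dollars, above the USD 84,500 ceiling; the claim does not concern real property — no alternative holds. Not satisfied.
  (e) The claim does not concern real property; the plaintiff resides in Quendale, not Norstead — every alternative fails. However, the amount in controversy is $95,500, which meets the $93,500 floor, so the 'unless' proviso supplies this condition. Met.
  → At least one condition fails; no jurisdiction.
Courts with jurisdiction: the Ulmarsh High Bench — 1 in total.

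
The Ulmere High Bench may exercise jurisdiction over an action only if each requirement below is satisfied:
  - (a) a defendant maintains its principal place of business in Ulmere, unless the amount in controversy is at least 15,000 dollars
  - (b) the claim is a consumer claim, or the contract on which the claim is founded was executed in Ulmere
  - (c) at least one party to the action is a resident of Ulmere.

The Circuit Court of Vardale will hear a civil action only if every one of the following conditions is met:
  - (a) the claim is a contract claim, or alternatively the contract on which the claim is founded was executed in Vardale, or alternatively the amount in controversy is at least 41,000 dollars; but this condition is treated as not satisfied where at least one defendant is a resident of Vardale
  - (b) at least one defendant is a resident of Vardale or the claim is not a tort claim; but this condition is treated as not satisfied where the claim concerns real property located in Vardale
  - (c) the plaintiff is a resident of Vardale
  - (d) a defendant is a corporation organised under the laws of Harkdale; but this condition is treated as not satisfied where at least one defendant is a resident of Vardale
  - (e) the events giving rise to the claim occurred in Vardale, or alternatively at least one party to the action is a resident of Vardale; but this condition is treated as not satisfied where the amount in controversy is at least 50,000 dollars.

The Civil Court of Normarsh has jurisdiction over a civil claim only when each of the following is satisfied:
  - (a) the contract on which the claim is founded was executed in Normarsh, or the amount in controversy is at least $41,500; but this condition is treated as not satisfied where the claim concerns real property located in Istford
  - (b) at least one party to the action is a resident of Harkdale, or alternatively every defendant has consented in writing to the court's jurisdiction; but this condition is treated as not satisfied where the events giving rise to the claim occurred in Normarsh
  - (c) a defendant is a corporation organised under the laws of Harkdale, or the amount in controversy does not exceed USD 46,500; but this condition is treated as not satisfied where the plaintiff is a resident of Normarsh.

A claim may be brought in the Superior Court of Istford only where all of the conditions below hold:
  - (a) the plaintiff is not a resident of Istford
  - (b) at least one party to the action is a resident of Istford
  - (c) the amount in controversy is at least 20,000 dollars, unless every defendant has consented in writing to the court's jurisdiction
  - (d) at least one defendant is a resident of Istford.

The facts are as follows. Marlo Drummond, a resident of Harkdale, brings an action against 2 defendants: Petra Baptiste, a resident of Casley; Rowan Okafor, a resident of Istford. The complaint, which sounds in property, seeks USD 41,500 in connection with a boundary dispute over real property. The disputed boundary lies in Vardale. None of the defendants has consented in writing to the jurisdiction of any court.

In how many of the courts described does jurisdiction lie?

The Ulmere High Bench:
  (a) No defendant is a corporation. But the amount in controversy is $41,500, which meets the USD 15,000 floor, and the 'unless' clause therefore excuses the requirement. Condition met.
  (b) The claim is a property claim, not a consumer claim; no contract (and hence no place of execution) is alleged — no alternative holds. Condition not met.
  (c) No party resides in Ulmere. Fails.
  → No jurisdiction.
The Circuit Court of Vardale:
  (a) The amount in controversy is $41,500, which meets the $41,000 floor, so one alternative holds. The exception is not triggered, since no defendant resides in Vardale (they reside in Casley, Istford). Satisfied.
  (b) The claim is a property claim, not a tort claim, so one alternative holds. But the property lies in Vardale, triggering the carve-out and defeating this condition. Fails.
  (c) The plaintiff resides in Harkdale, not Vardale. Not met.
  (d) No defendant is a corporation. Not satisfied.
  (e) The operative events occurred in Vardale, so one alternative holds. The carve-out does not apply: the amount in controversy is 41,500 dollars, below the $50,000 floor. Satisfied.
  → The court lacks jurisdiction.
The Civil Court of Normarsh:
  (a) The amount in controversy is 41,500 dollars, which meets the 41,500 dollars floor — that alternative is enough. The exception is not triggered, since the property lies in Vardale, not Istford. Condition met.
  (b) Marlo Drummond resides in Harkdale, which satisfies one of the alternatives. And the carve-out is inapplicable — the operative events occurred in Vardale, not Normarsh. Condition met.
  (c) The amount in controversy is USD 41,500, within the USD 46,500 ceiling, so one alternative holds. The exception is not triggered, since the plaintiff resides in Harkdale, not Normarsh. Satisfied.
  → Jurisdiction lies.
The Superior Court of Istford:
  (a) The plaintiff resides in Harkdale, which is not Istford. Met.
  (b) Rowan Okafor resides in Istford. Met.
  (c) The amount in controversy is $41,500, which meets the $20,000 floor. Satisfied.
  (d) Rowan Okafor resides in Istford. Satisfied.
  → The court has jurisdiction.
Courts with jurisdiction: the Civil Court of Normarsh, the Superior Court of Istford — 2 in total.

2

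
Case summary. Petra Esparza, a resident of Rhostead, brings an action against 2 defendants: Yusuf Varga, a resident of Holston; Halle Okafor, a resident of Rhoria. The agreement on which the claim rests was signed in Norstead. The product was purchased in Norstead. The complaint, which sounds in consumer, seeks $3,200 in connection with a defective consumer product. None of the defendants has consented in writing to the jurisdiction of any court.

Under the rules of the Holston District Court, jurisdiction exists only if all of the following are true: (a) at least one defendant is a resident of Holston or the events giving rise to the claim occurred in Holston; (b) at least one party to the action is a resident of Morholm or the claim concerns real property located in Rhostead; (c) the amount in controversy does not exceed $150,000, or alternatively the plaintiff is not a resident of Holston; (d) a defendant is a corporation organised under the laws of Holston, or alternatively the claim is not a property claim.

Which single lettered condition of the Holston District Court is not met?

(b)

The Holston District Court:
  (a) Yusuf Varga resides in Holston, so one alternative holds. Condition met.
  (b) No party resides in Morholm; the claim does not concern real property — none of the alternatives is met. Fails.
  (c) The amount in controversy is 3,200 dollars, within the USD 150,000 ceiling, so this disjunct is met. Met.
  (d) The claim is a consumer claim, not a property claim, so one alternative holds. Condition met.
Only condition (b) fails.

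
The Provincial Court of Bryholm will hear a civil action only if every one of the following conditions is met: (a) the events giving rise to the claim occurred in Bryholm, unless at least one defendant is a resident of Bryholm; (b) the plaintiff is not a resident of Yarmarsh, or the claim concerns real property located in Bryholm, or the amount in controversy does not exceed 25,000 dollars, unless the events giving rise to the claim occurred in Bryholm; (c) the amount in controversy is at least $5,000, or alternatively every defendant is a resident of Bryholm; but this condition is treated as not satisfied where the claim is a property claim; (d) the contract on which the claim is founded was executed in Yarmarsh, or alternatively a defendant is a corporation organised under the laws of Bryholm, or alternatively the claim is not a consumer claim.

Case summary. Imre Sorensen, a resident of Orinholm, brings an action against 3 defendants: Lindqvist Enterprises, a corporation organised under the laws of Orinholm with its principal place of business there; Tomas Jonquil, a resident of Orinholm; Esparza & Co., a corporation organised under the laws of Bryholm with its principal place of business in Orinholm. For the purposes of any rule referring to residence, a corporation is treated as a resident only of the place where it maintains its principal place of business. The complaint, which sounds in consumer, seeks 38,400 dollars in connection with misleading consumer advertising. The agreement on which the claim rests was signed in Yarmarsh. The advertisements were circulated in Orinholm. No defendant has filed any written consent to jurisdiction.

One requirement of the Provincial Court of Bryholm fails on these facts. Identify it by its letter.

The Provincial Court of Bryholm:
  (a) The operative events occurred in Orinholm, not Bryholm. And no defendant resides in Bryholm (they reside in Orinholm, Orinholm, Orinholm), so the proviso does not save it. Not satisfied.
  (b) The plaintiff resides in Orinholm, which is not Yarmarsh — that alternative is enough. Condition met.
  (c) The amount in controversy is 38,400 dollars, which meets the USD 5,000 floor, which satisfies one of the alternatives. The exception is not triggered, since the claim is a consumer claim, not a property claim. Met.
  (d) The contract was executed in Yarmarsh — that alternative is enough. Condition met.
Only condition (a) fails.

(a)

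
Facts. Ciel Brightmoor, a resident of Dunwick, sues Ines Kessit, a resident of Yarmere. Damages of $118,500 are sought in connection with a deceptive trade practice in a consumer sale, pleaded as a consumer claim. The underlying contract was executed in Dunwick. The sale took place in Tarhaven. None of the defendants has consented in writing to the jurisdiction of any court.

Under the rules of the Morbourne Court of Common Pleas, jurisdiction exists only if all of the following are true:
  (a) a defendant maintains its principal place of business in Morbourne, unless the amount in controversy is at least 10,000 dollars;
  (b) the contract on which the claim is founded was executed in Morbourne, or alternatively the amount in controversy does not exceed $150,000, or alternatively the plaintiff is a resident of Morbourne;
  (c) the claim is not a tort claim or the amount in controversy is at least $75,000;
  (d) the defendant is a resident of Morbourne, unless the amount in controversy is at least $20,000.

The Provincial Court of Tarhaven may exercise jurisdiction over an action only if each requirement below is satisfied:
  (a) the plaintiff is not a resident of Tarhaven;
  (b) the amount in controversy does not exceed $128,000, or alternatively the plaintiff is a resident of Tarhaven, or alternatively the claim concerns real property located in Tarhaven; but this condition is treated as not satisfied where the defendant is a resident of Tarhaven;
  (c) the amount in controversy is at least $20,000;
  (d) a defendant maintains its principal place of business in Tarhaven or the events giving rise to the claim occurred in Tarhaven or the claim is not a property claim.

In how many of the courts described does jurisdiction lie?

2

The Morbourne Court of Common Pleas:
  (a) No defendant is a corporation. But the amount in controversy is 118,500 dollars, which meets the 10,000 dollars floor, and the 'unless' clause therefore excuses the requirement. Condition met.
  (b) The amount in controversy is USD 118,500, within the $150,000 ceiling, so one alternative holds. Satisfied.
  (c) The claim is a consumer claim, not a tort claim, so one alternative holds. Met.
  (d) The defendant resides in Yarmere, not Morbourne. The proviso rescues it, though: the amount in controversy is $118,500, which meets the $20,000 floor. Satisfied.
  → The court has jurisdiction.
The Provincial Court of Tarhaven:
  (a) The plaintiff resides in Dunwick, which is not Tarhaven. Met.
  (b) The amount in controversy is $118,500, within the USD 128,000 ceiling, so one alternative holds. The carve-out does not apply: the defendant resides in Yarmere, not Tarhaven. Satisfied.
  (c) The amount in controversy is $118,500, which meets the 20,000 dollars floor. Satisfied.
  (d) The operative events occurred in Tarhaven, so one alternative holds. Satisfied.
  → Every requirement is satisfied — jurisdiction.
Courts with jurisdiction: the Morbourne Court of Common Pleas, the Provincial Court of Tarhaven — 2 in total.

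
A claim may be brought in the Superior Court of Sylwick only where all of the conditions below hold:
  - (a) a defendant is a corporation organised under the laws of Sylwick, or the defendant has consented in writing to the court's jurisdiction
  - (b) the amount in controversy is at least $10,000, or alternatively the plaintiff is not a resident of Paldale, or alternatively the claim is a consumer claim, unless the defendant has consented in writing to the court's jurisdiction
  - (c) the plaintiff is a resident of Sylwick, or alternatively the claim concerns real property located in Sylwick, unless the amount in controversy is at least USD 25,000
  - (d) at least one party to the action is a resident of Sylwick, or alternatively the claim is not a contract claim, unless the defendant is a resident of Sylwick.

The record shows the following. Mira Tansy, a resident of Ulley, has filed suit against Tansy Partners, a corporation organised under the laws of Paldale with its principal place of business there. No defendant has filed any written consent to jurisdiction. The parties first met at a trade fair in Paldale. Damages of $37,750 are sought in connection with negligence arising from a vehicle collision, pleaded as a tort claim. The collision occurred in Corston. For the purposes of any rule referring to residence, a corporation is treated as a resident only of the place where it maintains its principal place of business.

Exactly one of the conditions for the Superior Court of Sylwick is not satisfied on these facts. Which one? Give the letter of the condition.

(a)

The Superior Court of Sylwick:
  (a) The corporate defendant(s) are organised in Paldale, not Sylwick; no such written consent has been filed — no alternative holds. Not satisfied.
  (b) The amount in controversy is $37,750, which meets the USD 10,000 floor, which satisfies one of the alternatives. Condition met.
  (c) The plaintiff resides in Ulley, not Sylwick; the claim does not concern real property — none of the alternatives is met. But the amount in controversy is 37,750 dollars, which meets the USD 25,000 floor, and the 'unless' clause therefore excuses the requirement. Condition met.
  (d) The claim is a tort claim, not a contract claim, which satisfies one of the alternatives. Satisfied.
Only condition (a) fails.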